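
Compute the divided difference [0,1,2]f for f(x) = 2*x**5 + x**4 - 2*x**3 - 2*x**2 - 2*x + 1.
29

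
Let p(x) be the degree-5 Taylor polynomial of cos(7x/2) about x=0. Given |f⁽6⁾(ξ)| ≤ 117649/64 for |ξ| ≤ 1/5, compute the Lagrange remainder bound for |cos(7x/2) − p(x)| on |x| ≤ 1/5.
117649/720000000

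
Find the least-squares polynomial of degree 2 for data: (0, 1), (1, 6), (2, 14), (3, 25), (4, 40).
38/35 + (219/70)x + (23/14)x²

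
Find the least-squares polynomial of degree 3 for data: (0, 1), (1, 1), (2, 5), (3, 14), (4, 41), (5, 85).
61/63 + (193/189)x + (-104/63)x² + (26/27)x³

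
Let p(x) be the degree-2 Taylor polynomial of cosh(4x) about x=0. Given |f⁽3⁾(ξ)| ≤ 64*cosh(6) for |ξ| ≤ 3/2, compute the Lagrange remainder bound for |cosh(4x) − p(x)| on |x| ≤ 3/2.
36*cosh(6)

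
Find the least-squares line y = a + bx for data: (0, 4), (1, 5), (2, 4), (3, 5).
a = 21/5, b = 1/5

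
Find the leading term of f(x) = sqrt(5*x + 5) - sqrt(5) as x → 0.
sqrt(5)*x/2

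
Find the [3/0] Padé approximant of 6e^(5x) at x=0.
125*x**3 + 75*x**2 + 30*x + 6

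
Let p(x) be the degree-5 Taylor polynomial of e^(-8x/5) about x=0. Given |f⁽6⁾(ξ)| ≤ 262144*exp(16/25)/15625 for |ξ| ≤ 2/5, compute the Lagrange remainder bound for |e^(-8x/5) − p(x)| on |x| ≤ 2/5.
1048576*exp(16/25)/10986328125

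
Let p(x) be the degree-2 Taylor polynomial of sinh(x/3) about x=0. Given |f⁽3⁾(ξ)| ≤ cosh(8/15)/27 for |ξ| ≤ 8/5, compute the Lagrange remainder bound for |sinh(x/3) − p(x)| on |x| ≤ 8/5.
256*cosh(8/15)/10125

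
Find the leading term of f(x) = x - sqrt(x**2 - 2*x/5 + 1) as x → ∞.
1/5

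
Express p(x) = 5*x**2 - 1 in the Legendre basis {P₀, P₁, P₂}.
(2/3)P₀ + (10/3)P₂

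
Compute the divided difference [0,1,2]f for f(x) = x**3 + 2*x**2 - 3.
5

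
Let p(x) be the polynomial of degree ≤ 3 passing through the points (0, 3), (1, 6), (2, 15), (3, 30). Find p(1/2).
15/4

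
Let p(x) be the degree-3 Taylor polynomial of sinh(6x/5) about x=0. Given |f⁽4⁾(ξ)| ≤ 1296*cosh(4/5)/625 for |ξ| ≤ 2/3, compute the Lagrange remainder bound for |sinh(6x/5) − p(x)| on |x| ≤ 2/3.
32*cosh(4/5)/1875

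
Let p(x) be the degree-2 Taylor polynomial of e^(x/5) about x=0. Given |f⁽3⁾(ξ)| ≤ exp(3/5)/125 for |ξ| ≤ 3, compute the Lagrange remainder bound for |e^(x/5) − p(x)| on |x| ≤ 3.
9*exp(3/5)/250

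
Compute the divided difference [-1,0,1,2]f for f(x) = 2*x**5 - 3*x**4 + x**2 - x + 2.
4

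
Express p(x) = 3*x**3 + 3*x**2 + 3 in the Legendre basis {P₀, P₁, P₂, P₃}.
(4)P₀ + (9/5)P₁ + (2)P₂ + (6/5)P₃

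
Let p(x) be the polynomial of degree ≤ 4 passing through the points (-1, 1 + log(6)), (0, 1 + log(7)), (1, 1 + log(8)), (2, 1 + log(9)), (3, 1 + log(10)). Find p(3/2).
1 + log(4*15**(123/128)*2**(3/32)*7**(27/32)/35)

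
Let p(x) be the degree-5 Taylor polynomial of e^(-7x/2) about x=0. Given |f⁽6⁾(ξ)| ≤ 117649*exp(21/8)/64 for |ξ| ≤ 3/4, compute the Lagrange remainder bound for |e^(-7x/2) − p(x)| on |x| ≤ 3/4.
9529569*exp(21/8)/20971520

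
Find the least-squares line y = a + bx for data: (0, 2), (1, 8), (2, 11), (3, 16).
a = 5/2, b = 9/2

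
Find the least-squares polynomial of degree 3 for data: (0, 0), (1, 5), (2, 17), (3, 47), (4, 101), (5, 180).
5/14 + (13/28)x + (59/28)x² + x³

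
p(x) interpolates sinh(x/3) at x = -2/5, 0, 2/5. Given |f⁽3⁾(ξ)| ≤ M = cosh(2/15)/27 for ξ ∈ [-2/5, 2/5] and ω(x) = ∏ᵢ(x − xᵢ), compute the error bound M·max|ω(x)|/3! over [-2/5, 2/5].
8*sqrt(3)*cosh(2/15)/91125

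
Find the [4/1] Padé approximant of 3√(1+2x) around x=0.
(9*x**4/40 - 3*x**3/5 + 27*x**2/10 + 36*x/5 + 3)/(7*x/5 + 1)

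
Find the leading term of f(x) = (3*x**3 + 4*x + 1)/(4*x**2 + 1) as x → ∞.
3*x/4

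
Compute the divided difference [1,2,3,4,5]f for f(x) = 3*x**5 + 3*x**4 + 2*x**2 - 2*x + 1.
48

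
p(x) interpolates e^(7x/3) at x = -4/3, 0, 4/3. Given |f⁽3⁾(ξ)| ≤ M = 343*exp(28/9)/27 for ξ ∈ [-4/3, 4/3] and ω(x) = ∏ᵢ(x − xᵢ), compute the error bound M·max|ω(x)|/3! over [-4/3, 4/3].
21952*sqrt(3)*exp(28/9)/19683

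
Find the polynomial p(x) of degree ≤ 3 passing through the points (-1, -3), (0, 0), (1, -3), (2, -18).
-x**3 - 3*x**2 + x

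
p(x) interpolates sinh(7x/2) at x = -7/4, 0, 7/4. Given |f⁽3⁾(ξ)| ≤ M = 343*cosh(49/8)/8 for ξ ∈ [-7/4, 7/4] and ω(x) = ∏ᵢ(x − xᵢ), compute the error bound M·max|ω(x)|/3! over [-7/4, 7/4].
117649*sqrt(3)*cosh(49/8)/13824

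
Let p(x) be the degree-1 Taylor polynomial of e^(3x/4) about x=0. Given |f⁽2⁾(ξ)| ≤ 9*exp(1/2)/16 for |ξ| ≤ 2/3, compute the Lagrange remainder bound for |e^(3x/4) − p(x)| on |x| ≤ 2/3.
exp(1/2)/8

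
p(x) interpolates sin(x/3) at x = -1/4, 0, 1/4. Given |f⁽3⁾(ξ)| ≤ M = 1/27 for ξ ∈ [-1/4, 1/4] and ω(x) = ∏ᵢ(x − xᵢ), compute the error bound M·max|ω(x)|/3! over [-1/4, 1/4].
sqrt(3)/46656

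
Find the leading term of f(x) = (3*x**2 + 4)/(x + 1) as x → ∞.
3*x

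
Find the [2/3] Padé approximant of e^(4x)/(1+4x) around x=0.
(52*x**2/35 + 72*x/35 + 1)/(512*x**3/105 - 228*x**2/35 + 72*x/35 + 1)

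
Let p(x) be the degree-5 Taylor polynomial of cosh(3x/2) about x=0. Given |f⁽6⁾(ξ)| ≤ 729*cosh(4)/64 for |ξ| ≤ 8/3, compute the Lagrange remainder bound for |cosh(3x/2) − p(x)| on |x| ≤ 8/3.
256*cosh(4)/45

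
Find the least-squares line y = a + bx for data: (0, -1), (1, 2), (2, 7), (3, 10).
a = -6/5, b = 19/5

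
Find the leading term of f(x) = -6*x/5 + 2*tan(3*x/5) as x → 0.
18*x**3/125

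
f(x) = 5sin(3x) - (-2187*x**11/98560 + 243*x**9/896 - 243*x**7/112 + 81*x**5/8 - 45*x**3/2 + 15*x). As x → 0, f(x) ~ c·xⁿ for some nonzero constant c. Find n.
13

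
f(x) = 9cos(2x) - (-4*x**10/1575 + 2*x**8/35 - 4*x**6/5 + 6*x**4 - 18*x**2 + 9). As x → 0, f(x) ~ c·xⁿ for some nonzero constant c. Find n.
12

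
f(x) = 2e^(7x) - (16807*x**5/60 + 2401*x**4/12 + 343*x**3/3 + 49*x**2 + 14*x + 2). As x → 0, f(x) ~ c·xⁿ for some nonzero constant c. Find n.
6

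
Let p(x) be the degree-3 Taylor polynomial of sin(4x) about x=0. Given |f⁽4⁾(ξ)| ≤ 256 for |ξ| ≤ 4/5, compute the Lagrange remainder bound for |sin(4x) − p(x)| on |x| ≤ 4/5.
8192/1875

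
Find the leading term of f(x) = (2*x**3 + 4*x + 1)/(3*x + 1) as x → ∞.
2*x**2/3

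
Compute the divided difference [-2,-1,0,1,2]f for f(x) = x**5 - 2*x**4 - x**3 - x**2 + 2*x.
-2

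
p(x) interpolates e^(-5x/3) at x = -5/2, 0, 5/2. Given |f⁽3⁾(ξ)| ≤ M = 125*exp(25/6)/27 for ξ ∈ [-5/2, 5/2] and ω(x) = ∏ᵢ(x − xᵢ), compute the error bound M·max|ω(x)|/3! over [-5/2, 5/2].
15625*sqrt(3)*exp(25/6)/5832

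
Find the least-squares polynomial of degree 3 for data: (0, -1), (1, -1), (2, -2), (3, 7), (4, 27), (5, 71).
-62/63 + (55/27)x + (-218/63)x² + (32/27)x³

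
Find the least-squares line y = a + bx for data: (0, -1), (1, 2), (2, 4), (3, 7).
a = -9/10, b = 13/5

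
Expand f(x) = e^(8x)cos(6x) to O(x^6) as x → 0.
1 + 8*x + 14*x**2 - 176*x**3/3 - 1054*x**4/3 - 12464*x**5/15 + O(x**6)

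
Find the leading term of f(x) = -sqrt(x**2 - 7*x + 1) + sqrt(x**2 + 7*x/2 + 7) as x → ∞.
21/4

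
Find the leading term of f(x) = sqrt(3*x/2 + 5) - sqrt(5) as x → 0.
3*sqrt(5)*x/20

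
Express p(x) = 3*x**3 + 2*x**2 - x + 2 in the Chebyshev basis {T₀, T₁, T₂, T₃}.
(3)T₀ + (5/4)T₁ + T₂ + (3/4)T₃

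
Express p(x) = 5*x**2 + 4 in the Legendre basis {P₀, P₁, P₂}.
(17/3)P₀ + (10/3)P₂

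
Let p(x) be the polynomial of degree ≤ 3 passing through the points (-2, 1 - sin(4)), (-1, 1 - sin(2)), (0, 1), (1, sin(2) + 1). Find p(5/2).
-15*sin(2)/8 + 35*sin(4)/16 + 1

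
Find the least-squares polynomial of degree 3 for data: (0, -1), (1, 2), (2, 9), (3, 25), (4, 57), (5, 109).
-62/63 + (547/189)x + (-215/252)x² + (101/108)x³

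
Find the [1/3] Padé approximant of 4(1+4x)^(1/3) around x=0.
(40*x/3 + 4)/(64*x**3/81 - 8*x**2/9 + 2*x + 1)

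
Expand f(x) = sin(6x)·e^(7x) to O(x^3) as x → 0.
6*x + 42*x**2 + O(x**3)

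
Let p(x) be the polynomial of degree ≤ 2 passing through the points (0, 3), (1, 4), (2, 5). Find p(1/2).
7/2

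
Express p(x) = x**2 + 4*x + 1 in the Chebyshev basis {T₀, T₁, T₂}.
(3/2)T₀ + (4)T₁ + (1/2)T₂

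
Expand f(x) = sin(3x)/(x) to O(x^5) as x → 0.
3 - 9*x**2/2 + 81*x**4/40 + O(x**5)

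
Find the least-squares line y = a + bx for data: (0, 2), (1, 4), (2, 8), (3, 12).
a = 7/5, b = 17/5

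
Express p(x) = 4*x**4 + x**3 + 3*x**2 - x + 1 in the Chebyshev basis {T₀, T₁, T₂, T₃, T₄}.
(4)T₀ + (-1/4)T₁ + (7/2)T₂ + (1/4)T₃ + (1/2)T₄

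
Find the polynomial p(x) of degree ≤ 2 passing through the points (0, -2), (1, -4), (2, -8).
-x**2 - x - 2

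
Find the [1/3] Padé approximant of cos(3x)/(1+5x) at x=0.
(1 - 3*x/4)/(153*x**3/8 + 3*x**2/4 + 17*x/4 + 1)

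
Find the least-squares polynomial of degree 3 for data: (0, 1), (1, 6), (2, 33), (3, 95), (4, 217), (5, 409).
1 + (29/42)x + (45/28)x² + (35/12)x³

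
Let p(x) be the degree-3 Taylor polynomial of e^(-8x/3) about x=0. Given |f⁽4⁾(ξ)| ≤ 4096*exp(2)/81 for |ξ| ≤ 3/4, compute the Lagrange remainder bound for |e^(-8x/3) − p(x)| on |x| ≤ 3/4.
2*exp(2)/3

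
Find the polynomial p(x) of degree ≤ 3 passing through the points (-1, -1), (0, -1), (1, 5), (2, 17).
3*x**2 + 3*x - 1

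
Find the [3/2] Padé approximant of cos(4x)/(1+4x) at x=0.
(112*x**3/3 - 28*x**2/3 - 4*x + 1)/(1 - 52*x**2/3)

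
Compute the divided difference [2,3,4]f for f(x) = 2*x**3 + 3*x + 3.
18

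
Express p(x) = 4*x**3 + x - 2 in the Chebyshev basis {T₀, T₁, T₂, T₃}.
(-2)T₀ + (4)T₁ + T₃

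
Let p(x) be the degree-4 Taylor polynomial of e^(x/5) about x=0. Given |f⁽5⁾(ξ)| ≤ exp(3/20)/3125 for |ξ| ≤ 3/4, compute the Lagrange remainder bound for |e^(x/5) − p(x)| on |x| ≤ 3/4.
81*exp(3/20)/128000000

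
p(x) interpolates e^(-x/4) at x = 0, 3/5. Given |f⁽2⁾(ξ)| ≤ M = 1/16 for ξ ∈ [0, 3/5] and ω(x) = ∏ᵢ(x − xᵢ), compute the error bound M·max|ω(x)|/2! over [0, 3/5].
9/3200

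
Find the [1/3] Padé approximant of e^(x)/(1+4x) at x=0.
(15*x/44 + 1)/(169*x**3/264 - 109*x**2/44 + 147*x/44 + 1)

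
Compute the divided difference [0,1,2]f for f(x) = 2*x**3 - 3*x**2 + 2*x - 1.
3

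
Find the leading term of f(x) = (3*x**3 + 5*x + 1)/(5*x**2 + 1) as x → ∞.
3*x/5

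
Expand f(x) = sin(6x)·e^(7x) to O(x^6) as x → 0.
6*x + 42*x**2 + 111*x**3 + 91*x**4 - 4339*x**5/20 + O(x**6)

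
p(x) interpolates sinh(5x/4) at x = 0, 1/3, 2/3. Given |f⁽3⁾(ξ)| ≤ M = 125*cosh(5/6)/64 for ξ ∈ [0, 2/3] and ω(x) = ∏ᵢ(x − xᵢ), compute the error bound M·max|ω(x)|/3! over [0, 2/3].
125*sqrt(3)*cosh(5/6)/46656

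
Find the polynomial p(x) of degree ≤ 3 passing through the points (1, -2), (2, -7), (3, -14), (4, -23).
-x**2 - 2*x + 1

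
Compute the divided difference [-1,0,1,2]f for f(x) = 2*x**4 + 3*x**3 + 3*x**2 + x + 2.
7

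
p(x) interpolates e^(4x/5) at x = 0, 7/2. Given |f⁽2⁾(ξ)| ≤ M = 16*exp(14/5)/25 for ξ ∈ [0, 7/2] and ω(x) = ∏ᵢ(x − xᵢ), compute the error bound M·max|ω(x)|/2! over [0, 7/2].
49*exp(14/5)/50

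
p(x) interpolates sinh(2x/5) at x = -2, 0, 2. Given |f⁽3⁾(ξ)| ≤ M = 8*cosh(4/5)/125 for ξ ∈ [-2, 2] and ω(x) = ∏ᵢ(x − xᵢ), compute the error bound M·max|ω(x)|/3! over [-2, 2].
64*sqrt(3)*cosh(4/5)/3375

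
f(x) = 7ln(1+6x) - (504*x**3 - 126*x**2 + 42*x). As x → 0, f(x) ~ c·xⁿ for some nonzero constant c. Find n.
4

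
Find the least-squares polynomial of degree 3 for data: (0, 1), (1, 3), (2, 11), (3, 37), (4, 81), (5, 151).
11/9 + (-316/189)x + (107/63)x² + (25/27)x³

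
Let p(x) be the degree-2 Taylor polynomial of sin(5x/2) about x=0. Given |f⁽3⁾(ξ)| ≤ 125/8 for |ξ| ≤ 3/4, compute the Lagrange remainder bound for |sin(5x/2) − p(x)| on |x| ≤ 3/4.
1125/1024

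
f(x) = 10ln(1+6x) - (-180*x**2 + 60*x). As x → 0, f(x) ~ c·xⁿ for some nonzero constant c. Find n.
3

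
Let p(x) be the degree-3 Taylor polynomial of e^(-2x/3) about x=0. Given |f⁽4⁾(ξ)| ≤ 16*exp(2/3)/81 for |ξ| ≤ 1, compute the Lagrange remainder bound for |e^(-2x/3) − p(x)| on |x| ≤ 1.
2*exp(2/3)/243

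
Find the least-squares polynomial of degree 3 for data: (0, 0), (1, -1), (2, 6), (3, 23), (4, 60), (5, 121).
-8/63 + (-272/189)x + (5/126)x² + (55/54)x³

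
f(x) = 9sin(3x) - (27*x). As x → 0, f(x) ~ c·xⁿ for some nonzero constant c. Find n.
3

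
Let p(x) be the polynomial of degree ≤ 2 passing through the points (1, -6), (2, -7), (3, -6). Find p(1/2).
-19/4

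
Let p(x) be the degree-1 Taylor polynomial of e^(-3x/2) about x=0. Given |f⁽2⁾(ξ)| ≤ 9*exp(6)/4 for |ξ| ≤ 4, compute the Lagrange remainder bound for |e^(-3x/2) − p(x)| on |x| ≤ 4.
18*exp(6)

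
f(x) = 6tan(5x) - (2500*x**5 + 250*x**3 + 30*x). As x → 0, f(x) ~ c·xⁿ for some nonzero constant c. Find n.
7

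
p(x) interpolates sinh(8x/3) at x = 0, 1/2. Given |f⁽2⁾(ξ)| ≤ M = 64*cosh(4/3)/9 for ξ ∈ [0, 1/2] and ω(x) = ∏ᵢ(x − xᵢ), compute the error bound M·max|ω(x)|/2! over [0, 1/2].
2*cosh(4/3)/9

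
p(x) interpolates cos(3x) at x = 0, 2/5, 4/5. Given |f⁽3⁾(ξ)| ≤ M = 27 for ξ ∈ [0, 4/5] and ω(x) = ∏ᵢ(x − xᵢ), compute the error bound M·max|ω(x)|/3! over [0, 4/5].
8*sqrt(3)/125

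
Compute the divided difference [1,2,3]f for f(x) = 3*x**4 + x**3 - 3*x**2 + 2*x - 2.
78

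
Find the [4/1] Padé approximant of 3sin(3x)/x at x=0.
243*x**4/40 - 27*x**2/2 + 9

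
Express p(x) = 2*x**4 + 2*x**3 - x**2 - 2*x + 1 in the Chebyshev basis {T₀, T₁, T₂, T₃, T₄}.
(5/4)T₀ + (-1/2)T₁ + (1/2)T₂ + (1/2)T₃ + (1/4)T₄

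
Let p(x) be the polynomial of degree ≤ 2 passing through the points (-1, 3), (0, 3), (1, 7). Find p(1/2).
9/2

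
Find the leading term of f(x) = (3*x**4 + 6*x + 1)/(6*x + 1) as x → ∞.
x**3/2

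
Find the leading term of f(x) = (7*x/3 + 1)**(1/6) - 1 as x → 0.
7*x/18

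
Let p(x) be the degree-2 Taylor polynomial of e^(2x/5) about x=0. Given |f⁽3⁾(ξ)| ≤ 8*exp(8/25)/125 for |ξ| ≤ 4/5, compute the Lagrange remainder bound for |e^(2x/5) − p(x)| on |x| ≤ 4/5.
256*exp(8/25)/46875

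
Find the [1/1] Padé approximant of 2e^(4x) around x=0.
(4*x + 2)/(1 - 2*x)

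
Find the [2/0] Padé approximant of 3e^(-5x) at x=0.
75*x**2/2 - 15*x + 3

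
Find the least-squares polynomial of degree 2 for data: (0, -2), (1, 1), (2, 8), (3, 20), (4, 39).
-12/7 + (-33/70)x + (37/14)x²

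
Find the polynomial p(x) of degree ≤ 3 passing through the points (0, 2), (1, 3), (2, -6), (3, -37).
-2*x**3 + x**2 + 2*x + 2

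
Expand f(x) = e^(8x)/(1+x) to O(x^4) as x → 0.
1 + 7*x + 25*x**2 + 181*x**3/3 + O(x**4)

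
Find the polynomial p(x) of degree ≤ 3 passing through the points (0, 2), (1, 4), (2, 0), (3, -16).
-x**3 + 3*x + 2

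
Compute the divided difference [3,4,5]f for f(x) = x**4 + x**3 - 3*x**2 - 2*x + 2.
106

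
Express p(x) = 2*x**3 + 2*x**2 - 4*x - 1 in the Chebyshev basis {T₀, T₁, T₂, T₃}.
(-5/2)T₁ + T₂ + (1/2)T₃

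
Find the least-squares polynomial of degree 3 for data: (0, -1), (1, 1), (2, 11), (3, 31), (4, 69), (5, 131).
-74/63 + (629/378)x + (17/126)x² + (26/27)x³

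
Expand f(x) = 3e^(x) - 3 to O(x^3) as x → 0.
3*x + 3*x**2/2 + O(x**3)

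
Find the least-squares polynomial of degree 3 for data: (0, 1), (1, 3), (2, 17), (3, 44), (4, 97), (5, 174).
1 + (-55/42)x + (73/28)x² + (11/12)x³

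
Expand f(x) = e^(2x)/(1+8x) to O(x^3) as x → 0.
1 - 6*x + 50*x**2 + O(x**3)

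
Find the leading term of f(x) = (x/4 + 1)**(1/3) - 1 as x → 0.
x/12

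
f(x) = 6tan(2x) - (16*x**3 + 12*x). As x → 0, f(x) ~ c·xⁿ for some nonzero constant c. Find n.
5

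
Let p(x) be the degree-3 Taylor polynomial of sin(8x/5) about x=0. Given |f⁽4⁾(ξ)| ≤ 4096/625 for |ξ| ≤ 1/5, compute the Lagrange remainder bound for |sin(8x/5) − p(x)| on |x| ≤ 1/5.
512/1171875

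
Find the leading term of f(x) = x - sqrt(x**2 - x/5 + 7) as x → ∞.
1/10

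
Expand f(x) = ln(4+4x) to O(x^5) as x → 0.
log(4) + x - x**2/2 + x**3/3 - x**4/4 + O(x**5)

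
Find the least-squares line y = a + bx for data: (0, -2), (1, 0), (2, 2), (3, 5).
a = -11/5, b = 23/10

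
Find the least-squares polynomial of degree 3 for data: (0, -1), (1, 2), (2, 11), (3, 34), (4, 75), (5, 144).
-65/63 + (418/189)x + (-37/126)x² + (61/54)x³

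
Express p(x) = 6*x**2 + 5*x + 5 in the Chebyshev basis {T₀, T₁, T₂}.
(8)T₀ + (5)T₁ + (3)T₂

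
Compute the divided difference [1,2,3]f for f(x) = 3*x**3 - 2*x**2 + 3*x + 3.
16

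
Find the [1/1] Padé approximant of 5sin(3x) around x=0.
15*x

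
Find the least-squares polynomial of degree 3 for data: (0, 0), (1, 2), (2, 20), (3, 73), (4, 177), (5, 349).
11/126 + (-881/756)x + (-17/252)x² + (77/27)x³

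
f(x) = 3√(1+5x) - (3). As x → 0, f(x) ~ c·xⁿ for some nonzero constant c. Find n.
1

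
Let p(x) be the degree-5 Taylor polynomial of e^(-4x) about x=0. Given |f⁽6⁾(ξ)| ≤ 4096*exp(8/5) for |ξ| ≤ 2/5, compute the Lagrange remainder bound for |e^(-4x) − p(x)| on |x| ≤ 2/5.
16384*exp(8/5)/703125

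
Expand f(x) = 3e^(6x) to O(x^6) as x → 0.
3 + 18*x + 54*x**2 + 108*x**3 + 162*x**4 + 972*x**5/5 + O(x**6)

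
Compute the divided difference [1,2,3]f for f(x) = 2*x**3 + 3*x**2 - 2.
15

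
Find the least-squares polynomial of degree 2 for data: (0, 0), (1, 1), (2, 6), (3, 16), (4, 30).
1/35 + (-19/14)x + (31/14)x²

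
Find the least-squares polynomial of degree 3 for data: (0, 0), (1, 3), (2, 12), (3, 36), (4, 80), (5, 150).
8/63 + (337/378)x + (125/252)x² + (115/108)x³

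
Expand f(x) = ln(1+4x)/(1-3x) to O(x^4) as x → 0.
4*x + 4*x**2 + 100*x**3/3 + O(x**4)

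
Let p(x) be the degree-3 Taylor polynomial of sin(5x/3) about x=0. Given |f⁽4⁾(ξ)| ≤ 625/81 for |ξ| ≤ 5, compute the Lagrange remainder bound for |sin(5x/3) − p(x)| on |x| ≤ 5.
390625/1944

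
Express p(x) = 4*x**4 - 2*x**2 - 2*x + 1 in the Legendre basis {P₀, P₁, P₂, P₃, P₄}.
(17/15)P₀ + (-2)P₁ + (20/21)P₂ + (32/35)P₄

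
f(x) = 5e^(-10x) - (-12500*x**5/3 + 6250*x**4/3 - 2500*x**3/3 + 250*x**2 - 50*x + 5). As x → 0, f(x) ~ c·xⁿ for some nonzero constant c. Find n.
6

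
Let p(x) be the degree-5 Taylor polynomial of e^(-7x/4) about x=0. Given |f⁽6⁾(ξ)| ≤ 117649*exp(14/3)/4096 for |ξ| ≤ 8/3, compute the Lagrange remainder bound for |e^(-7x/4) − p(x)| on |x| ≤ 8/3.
470596*exp(14/3)/32805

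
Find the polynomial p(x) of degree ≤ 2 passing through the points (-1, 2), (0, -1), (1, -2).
x**2 - 2*x - 1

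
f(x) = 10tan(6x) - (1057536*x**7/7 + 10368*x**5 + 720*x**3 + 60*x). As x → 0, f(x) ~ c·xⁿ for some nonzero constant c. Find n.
9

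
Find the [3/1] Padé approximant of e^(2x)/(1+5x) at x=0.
(1106*x**3/753 + 496*x**2/251 + 504*x/251 + 1)/(1257*x/251 + 1)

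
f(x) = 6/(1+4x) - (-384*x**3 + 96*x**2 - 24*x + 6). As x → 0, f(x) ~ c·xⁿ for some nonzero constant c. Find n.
4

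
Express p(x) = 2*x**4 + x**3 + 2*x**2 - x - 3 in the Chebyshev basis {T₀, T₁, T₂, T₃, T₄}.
(-5/4)T₀ + (-1/4)T₁ + (2)T₂ + (1/4)T₃ + (1/4)T₄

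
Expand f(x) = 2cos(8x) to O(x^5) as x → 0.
2 - 64*x**2 + 1024*x**4/3 + O(x**5)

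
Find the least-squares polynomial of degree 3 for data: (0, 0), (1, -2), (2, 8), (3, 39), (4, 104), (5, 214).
-2/21 + (-29/9)x + (-5/21)x² + (17/9)x³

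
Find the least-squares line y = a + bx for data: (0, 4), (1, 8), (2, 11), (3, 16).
a = 39/10, b = 39/10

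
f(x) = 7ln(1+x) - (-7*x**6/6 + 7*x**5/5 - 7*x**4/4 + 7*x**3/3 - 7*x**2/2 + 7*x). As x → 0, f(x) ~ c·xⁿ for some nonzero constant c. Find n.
7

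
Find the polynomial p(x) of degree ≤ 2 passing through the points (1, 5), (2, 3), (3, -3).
-2*x**2 + 4*x + 3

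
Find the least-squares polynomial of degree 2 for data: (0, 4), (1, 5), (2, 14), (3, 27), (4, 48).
136/35 + (-11/7)x + (22/7)x²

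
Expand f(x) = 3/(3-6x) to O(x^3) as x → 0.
1 + 2*x + 4*x**2 + O(x**3)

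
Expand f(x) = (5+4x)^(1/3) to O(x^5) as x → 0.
5**(1/3) + 4*5**(1/3)*x/15 - 16*5**(1/3)*x**2/225 + 64*5**(1/3)*x**3/2025 - 512*5**(1/3)*x**4/30375 + O(x**5)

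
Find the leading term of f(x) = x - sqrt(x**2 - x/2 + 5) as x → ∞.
1/4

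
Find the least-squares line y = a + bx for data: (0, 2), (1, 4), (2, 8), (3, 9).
a = 2, b = 5/2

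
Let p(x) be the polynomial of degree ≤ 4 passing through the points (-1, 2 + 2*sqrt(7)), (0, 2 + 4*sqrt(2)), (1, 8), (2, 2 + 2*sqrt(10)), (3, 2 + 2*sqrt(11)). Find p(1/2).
-5*sqrt(10)/16 - 5*sqrt(7)/64 + 3*sqrt(11)/64 + 15*sqrt(2)/8 + 199/32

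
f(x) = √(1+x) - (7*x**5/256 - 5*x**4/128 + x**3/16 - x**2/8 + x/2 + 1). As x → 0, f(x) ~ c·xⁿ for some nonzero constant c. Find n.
6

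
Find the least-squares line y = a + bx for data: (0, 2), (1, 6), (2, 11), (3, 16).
a = 17/10, b = 47/10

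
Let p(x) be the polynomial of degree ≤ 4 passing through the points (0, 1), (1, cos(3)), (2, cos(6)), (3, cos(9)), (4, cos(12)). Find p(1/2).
35*cos(3)/32 - 35*cos(6)/64 + 7*cos(9)/32 - 5*cos(12)/128 + 35/128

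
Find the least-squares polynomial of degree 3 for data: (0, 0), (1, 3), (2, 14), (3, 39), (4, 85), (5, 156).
1/18 + (467/756)x + (305/252)x² + (53/54)x³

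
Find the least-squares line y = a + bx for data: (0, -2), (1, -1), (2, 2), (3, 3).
a = -11/5, b = 9/5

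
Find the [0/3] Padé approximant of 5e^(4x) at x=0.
5/(-32*x**3/3 + 8*x**2 - 4*x + 1)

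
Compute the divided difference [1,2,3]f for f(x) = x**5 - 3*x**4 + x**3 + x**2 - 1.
22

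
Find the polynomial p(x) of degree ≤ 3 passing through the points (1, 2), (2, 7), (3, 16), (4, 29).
2*x**2 - x + 1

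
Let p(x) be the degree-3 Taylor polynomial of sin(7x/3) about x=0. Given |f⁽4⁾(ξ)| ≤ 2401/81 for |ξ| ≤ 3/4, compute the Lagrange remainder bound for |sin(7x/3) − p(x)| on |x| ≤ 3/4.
2401/6144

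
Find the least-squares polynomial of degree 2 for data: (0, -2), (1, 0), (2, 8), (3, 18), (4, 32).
-16/7 + (41/35)x + (13/7)x²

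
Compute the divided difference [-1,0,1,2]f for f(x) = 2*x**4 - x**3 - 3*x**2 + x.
3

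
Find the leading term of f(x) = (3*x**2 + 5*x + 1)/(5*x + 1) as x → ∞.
3*x/5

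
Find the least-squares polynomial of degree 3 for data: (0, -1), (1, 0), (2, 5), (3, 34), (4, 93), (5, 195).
-2/3 + (-5/9)x + (-23/12)x² + (71/36)x³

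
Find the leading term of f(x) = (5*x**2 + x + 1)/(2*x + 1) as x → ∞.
5*x/2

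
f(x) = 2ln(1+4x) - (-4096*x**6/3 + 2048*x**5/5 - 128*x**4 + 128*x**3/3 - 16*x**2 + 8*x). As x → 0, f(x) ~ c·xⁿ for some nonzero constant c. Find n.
7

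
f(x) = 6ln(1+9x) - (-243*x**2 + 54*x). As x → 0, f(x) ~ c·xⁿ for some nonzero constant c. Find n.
3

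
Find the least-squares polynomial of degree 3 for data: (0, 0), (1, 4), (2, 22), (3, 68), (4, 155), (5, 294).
13/126 + (299/756)x + (68/63)x² + (229/108)x³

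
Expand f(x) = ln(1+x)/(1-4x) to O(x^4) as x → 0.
x + 7*x**2/2 + 43*x**3/3 + O(x**4)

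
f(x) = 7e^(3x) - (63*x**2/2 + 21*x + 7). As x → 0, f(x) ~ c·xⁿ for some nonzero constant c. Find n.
3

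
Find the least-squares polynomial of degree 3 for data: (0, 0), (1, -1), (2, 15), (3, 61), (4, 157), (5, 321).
-3/14 + (-131/84)x + (-10/7)x² + (35/12)x³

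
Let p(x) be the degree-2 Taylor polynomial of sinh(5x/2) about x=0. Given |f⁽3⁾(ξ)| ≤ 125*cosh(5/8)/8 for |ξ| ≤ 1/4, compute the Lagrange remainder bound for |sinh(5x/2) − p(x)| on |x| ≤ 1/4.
125*cosh(5/8)/3072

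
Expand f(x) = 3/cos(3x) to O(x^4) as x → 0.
3 + 27*x**2/2 + O(x**4)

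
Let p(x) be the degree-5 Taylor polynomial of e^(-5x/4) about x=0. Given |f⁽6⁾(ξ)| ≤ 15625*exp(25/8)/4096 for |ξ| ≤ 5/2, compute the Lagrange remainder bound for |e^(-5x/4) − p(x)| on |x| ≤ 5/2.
48828125*exp(25/8)/37748736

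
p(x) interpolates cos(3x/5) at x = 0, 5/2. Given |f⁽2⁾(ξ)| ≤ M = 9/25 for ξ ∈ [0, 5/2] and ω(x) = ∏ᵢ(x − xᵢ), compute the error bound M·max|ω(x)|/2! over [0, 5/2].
9/32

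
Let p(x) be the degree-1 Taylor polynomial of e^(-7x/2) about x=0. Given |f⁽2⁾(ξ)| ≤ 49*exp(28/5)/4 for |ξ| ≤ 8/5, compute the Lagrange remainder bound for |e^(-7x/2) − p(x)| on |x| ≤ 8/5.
392*exp(28/5)/25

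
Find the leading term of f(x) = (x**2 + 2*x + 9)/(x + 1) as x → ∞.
x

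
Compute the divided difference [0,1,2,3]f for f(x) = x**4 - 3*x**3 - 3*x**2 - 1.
3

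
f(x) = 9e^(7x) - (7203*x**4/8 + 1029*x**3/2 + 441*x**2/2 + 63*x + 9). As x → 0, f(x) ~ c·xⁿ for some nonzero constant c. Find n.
5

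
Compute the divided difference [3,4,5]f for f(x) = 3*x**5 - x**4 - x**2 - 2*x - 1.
1882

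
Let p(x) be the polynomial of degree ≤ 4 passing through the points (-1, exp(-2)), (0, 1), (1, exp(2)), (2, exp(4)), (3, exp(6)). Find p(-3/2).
(315 + (-180*exp(4) - 420 + 378*exp(2) + 35*exp(6))*exp(2))*exp(-2)/128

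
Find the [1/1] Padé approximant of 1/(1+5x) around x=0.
1/(5*x + 1)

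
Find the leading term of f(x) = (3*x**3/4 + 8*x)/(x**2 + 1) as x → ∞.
3*x/4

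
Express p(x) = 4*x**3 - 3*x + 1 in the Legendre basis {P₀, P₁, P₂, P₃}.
P₀ + (-3/5)P₁ + (8/5)P₃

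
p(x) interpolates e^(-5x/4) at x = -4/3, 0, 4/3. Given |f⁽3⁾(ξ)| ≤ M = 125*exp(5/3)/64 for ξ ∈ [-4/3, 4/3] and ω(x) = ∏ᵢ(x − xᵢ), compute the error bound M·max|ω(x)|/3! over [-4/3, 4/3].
125*sqrt(3)*exp(5/3)/729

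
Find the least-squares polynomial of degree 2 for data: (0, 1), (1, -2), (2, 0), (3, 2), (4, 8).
27/35 + (-117/35)x + (9/7)x²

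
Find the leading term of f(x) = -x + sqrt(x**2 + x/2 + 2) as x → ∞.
1/4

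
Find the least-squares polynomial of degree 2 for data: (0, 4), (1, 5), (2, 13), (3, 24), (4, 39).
127/35 + (3/70)x + (31/14)x²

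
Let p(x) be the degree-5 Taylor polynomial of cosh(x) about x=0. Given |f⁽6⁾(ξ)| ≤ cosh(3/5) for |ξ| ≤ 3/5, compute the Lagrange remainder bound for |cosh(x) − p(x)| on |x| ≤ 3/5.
81*cosh(3/5)/1250000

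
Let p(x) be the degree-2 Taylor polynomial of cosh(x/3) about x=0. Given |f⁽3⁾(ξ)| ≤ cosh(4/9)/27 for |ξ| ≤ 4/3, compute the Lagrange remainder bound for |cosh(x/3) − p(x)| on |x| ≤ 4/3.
32*cosh(4/9)/2187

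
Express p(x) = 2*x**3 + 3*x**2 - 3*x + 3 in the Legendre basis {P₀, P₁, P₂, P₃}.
(4)P₀ + (-9/5)P₁ + (2)P₂ + (4/5)P₃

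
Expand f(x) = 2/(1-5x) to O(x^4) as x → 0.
2 + 10*x + 50*x**2 + 250*x**3 + O(x**4)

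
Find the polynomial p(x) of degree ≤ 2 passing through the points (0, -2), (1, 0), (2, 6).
2*x**2 - 2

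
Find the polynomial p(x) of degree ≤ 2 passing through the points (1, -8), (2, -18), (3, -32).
-2*x**2 - 4*x - 2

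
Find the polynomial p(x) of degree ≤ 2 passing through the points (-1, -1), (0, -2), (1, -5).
-x**2 - 2*x - 2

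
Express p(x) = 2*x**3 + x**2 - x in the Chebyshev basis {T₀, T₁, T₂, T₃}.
(1/2)T₀ + (1/2)T₁ + (1/2)T₂ + (1/2)T₃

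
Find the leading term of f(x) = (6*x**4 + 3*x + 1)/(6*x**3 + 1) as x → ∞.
x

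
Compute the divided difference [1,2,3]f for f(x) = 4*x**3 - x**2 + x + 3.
23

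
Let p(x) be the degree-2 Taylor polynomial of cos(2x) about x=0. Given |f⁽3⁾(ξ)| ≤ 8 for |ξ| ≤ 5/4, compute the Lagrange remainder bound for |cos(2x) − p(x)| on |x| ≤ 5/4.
125/48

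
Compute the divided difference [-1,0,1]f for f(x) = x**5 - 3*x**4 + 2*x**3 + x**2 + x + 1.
-2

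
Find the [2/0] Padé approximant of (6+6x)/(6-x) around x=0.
7*x**2/36 + 7*x/6 + 1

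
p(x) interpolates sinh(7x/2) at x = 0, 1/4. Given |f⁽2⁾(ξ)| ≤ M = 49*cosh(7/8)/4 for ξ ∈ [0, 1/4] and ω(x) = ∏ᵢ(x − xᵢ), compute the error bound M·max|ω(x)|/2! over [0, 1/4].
49*cosh(7/8)/512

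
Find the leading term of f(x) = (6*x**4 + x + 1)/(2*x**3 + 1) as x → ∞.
3*x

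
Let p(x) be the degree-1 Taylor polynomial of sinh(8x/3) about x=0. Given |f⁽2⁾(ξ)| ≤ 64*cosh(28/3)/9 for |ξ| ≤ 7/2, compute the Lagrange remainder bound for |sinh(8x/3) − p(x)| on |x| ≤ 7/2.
392*cosh(28/3)/9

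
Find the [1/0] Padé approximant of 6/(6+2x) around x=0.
1 - x/3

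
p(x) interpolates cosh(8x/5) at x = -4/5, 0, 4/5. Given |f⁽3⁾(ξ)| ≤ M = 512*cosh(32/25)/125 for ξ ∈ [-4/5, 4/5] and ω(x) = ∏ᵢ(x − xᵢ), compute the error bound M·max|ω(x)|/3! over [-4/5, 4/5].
32768*sqrt(3)*cosh(32/25)/421875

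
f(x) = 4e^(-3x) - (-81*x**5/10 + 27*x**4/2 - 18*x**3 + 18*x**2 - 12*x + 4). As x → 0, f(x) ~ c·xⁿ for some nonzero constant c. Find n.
6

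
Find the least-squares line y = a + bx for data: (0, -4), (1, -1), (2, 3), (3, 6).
a = -41/10, b = 17/5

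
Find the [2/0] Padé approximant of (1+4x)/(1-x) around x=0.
5*x**2 + 5*x + 1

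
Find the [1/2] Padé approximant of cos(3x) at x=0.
1/(9*x**2/2 + 1)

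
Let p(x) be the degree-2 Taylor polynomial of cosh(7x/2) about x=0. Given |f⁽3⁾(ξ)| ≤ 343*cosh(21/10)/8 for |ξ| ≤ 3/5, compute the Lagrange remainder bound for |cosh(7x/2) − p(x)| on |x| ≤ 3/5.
3087*cosh(21/10)/2000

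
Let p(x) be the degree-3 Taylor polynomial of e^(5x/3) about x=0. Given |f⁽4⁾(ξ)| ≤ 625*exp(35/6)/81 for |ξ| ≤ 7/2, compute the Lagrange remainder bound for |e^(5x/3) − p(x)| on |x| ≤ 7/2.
1500625*exp(35/6)/31104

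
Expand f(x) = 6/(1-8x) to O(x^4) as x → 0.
6 + 48*x + 384*x**2 + 3072*x**3 + O(x**4)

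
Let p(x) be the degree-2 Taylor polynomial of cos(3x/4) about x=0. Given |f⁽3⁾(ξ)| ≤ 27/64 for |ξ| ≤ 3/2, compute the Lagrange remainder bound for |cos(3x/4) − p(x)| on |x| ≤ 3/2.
243/1024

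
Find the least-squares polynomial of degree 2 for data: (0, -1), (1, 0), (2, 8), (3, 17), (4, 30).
-10/7 + (53/70)x + (25/14)x²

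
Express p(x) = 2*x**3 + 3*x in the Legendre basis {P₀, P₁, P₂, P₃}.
(21/5)P₁ + (4/5)P₃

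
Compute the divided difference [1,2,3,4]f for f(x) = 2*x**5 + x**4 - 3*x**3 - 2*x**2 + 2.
137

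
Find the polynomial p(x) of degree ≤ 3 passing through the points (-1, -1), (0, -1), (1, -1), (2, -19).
-3*x**3 + 3*x - 1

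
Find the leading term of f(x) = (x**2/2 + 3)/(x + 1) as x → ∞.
x/2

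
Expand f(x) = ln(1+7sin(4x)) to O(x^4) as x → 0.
28*x - 392*x**2 + 21728*x**3/3 + O(x**4)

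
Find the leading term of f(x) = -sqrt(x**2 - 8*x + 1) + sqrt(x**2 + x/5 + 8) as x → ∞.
41/10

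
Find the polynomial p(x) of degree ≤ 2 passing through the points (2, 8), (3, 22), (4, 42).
3*x**2 - x - 2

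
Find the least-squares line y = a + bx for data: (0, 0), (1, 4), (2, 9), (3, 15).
a = -1/2, b = 5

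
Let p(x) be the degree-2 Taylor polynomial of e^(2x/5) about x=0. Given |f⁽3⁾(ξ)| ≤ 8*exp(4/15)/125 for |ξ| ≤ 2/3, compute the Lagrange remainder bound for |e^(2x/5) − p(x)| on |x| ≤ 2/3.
32*exp(4/15)/10125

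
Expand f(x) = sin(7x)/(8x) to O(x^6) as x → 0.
7/8 - 343*x**2/48 + 16807*x**4/960 + O(x**6)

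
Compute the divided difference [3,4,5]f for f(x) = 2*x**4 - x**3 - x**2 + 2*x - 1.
181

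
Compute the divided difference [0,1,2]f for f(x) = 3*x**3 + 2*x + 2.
9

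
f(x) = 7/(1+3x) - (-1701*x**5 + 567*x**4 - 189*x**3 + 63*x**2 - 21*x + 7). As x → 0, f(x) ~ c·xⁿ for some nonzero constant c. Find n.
6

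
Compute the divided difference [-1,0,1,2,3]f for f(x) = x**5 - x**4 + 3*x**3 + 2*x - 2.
4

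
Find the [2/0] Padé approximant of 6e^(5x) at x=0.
75*x**2 + 30*x + 6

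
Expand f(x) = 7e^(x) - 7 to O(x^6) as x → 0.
7*x + 7*x**2/2 + 7*x**3/6 + 7*x**4/24 + 7*x**5/120 + O(x**6)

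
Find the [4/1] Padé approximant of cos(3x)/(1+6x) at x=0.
(27*x**4/8 - 9*x**2/2 + 1)/(6*x + 1)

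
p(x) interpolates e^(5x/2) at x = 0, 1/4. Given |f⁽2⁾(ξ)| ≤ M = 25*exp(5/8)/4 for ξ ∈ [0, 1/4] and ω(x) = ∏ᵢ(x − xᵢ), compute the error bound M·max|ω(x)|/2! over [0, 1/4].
25*exp(5/8)/512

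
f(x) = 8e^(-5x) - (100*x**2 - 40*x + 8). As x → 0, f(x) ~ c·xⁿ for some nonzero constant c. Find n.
3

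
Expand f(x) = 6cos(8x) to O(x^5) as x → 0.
6 - 192*x**2 + 1024*x**4 + O(x**5)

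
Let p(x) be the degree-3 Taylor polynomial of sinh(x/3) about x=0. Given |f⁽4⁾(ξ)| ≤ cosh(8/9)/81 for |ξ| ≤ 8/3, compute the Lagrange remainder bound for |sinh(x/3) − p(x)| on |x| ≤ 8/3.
512*cosh(8/9)/19683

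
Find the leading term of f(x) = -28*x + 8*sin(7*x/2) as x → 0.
-343*x**3/6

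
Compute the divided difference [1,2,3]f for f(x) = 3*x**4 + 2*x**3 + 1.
87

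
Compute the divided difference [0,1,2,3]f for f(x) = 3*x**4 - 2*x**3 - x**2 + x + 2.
16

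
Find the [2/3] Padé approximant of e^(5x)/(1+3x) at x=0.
(425*x**2/172 + 110*x/43 + 1)/(1375*x**3/258 - 885*x**2/172 + 24*x/43 + 1)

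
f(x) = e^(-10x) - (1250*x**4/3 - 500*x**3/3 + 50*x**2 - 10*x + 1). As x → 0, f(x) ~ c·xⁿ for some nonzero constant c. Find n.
5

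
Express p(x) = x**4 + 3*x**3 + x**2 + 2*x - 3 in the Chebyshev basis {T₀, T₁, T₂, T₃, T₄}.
(-17/8)T₀ + (17/4)T₁ + T₂ + (3/4)T₃ + (1/8)T₄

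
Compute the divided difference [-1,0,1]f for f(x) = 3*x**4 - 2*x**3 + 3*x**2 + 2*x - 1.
6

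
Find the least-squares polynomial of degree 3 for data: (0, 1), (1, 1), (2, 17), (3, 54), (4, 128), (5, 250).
13/18 + (-967/756)x + (149/252)x² + (52/27)x³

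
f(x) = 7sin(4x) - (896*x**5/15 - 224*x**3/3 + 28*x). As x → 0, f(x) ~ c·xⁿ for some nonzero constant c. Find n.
7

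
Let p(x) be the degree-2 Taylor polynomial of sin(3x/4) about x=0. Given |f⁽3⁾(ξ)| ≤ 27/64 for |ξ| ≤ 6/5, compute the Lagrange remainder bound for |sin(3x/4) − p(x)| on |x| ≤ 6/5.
243/2000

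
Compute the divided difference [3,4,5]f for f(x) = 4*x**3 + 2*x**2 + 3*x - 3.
50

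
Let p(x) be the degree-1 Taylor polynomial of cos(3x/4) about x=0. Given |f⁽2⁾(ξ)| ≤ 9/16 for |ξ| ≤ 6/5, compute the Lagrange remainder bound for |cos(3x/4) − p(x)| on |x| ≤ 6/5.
81/200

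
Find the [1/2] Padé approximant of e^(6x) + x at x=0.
(127*x/31 + 1)/(72*x**2/31 - 90*x/31 + 1)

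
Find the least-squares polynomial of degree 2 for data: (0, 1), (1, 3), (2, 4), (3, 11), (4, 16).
39/35 + (13/35)x + (6/7)x²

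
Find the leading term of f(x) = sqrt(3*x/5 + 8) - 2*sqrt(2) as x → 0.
3*sqrt(2)*x/40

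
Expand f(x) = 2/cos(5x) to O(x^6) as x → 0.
2 + 25*x**2 + 3125*x**4/12 + O(x**6)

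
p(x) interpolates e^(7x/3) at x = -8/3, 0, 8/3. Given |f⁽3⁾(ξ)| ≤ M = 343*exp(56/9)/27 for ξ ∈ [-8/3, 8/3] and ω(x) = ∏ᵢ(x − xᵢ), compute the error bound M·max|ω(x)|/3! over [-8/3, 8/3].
175616*sqrt(3)*exp(56/9)/19683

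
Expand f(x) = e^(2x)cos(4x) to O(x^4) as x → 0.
1 + 2*x - 6*x**2 - 44*x**3/3 + O(x**4)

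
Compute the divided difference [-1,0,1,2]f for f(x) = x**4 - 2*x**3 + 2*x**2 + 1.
0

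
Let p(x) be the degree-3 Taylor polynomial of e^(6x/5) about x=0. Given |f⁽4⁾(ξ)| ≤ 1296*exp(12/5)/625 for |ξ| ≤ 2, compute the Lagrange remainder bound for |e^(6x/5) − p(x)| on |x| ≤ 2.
864*exp(12/5)/625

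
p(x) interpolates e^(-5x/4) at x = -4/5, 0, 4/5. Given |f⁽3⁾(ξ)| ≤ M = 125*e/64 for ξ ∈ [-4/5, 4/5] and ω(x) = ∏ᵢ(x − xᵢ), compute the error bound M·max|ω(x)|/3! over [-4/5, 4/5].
sqrt(3)*e/27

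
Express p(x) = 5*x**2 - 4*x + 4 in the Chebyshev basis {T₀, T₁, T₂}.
(13/2)T₀ + (-4)T₁ + (5/2)T₂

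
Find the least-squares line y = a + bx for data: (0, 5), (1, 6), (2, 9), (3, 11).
a = 23/5, b = 21/10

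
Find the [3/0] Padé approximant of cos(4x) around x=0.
1 - 8*x**2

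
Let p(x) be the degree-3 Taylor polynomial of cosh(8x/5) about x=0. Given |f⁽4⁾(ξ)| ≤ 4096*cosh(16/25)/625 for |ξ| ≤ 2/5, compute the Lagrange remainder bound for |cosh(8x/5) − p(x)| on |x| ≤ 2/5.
8192*cosh(16/25)/1171875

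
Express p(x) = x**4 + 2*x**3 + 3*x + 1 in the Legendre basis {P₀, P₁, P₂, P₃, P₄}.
(6/5)P₀ + (21/5)P₁ + (4/7)P₂ + (4/5)P₃ + (8/35)P₄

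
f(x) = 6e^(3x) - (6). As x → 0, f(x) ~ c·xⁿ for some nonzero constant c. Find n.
1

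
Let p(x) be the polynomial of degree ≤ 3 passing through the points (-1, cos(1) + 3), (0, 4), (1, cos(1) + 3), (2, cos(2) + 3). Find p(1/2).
-cos(2)/16 + cos(1)/2 + 57/16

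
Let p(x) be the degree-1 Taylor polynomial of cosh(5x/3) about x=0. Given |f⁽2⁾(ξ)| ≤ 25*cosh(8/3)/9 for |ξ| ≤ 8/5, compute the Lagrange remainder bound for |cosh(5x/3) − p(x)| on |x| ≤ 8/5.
32*cosh(8/3)/9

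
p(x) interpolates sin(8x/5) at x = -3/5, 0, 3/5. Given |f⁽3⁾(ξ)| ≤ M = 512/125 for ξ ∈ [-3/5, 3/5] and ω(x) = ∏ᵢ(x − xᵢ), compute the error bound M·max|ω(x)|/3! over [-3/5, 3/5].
512*sqrt(3)/15625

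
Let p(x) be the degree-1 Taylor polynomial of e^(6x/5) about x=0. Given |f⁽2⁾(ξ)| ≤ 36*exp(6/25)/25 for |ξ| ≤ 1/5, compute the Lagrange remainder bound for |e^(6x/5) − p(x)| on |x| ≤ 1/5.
18*exp(6/25)/625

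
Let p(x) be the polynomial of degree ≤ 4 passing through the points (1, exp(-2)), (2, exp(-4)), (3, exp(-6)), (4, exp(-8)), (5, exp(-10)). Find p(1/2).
(-420*exp(6) - 180*exp(2) + 35 + 378*exp(4) + 315*exp(8))*exp(-10)/128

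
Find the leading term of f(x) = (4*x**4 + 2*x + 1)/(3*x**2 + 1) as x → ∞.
4*x**2/3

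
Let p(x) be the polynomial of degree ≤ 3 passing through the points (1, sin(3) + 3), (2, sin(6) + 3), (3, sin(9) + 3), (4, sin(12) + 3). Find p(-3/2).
231*sin(3)/16 + 3 - 105*sin(12)/16 - 495*sin(6)/16 + 385*sin(9)/16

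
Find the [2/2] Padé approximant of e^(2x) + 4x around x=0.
(-x**2/9 + 17*x/3 + 1)/(-x**2/9 - x/3 + 1)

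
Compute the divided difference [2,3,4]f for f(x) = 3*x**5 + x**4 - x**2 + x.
909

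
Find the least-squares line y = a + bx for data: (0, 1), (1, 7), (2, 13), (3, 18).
a = 6/5, b = 57/10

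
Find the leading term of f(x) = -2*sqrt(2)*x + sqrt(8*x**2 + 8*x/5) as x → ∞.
sqrt(2)/5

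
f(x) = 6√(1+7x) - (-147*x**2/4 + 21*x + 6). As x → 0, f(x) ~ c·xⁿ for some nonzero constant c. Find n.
3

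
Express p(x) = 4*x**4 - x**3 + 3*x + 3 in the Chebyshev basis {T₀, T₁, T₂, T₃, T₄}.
(9/2)T₀ + (9/4)T₁ + (2)T₂ + (-1/4)T₃ + (1/2)T₄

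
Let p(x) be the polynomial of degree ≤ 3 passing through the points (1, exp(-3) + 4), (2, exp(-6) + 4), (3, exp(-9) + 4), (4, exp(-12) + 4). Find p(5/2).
(-exp(9) - 1 + 9*exp(3) + 9*exp(6) + 64*exp(12))*exp(-12)/16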